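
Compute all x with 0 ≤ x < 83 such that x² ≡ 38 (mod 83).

Since 83 ≡ 3 (mod 4), a square root of 38 is 38^((83+1)/4) = 38^21 mod 83.
Repeated squaring: 38^2≡33, 38^4≡10, 38^8≡17, 38^16≡40 (mod 83).
38^21 = 38^(16+4+1) ≡ 11 (mod 83).
Check: 11² = 121 ≡ 38 (mod 83). The two roots are 11 and 72.

11, 72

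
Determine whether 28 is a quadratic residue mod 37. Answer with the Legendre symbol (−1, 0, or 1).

Euler's criterion: (28/37) ≡ 28^18 (mod 37).
28^2 ≡ 7 (mod 37)
28^4 ≡ 12 (mod 37)
28^8 ≡ 33 (mod 37)
28^16 ≡ 16 (mod 37)
28^18 = 28^(16+2) ≡ 1 (mod 37).
Result is 1, so (28/37) = 1.

1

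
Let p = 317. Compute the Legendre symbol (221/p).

1

Reciprocity: 221 ≡ 1 and 317 ≡ 1 (mod 4), so (221/317) = +(317/221).
Reduce top mod 221: now compute (96/221).
Pull out 2^5: since 221 ≡ 5 (mod 8), (2/221) = -1, so (2/221)^5 = -1.
Reciprocity: 3 ≡ 3 and 221 ≡ 1 (mod 4), so (3/221) = +(221/3).
Reduce top mod 3: now compute (2/3).
Pull out 2: since 3 ≡ 3 (mod 8), (2/3) = -1.
Reached (1/3) = 1. Collecting the sign flips along the way, the symbol is +1.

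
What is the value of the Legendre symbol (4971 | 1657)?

First reduce: 4971 ≡ 0 (mod 1657).
Top reduces to 0: gcd > 1, so the symbol is 0.

0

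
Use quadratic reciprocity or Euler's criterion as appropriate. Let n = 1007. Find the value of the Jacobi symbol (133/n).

0

Reciprocity: 133 ≡ 1 and 1007 ≡ 3 (mod 4), so (133/1007) = +(1007/133).
Reduce top mod 133: now compute (76/133).
Pull out 2^2: since 133 ≡ 5 (mod 8), (2/133) = -1, so (2/133)^2 = +1.
Reciprocity: 19 ≡ 3 and 133 ≡ 1 (mod 4), so (19/133) = +(133/19).
Reduce top mod 19: now compute (0/19).
Top reduces to 0: gcd > 1, so the symbol is 0.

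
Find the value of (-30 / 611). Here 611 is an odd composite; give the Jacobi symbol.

1

First reduce: -30 ≡ 581 (mod 611).
Reciprocity: 581 ≡ 1 and 611 ≡ 3 (mod 4), so (581/611) = +(611/581).
Reduce top mod 581: now compute (30/581).
Pull out 2: since 581 ≡ 5 (mod 8), (2/581) = -1.
Reciprocity: 15 ≡ 3 and 581 ≡ 1 (mod 4), so (15/581) = +(581/15).
Reduce top mod 15: now compute (11/15).
Reciprocity: 11 ≡ 3 and 15 ≡ 3 (mod 4), so (11/15) = −(15/11).
Reduce top mod 11: now compute (4/11).
Pull out 2^2: since 11 ≡ 3 (mod 8), (2/11) = -1, so (2/11)^2 = +1.
Reached (1/11) = 1. Collecting the sign flips along the way, the symbol is +1.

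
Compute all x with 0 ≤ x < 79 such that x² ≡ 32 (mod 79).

Since 79 ≡ 3 (mod 4), a square root of 32 is 32^((79+1)/4) = 32^20 mod 79.
Repeated squaring: 32^2≡76, 32^4≡9, 32^8≡2, 32^16≡4 (mod 79).
32^20 = 32^(16+4) ≡ 36 (mod 79).
Check: 36² = 1296 ≡ 32 (mod 79). The two roots are 36 and 43.

36, 43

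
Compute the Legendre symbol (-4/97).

1

First reduce: -4 ≡ 93 (mod 97).
Reciprocity: 93 ≡ 1 and 97 ≡ 1 (mod 4), so (93/97) = +(97/93).
Reduce top mod 93: now compute (4/93).
Pull out 2^2: since 93 ≡ 5 (mod 8), (2/93) = -1, so (2/93)^2 = +1.
Reached (1/93) = 1. Collecting the sign flips along the way, the symbol is +1.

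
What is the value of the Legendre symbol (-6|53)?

1

First reduce: -6 ≡ 47 (mod 53).
Reciprocity: 47 ≡ 3 and 53 ≡ 1 (mod 4), so (47/53) = +(53/47).
Reduce top mod 47: now compute (6/47).
Pull out 2: since 47 ≡ 7 (mod 8), (2/47) = +1.
Reciprocity: 3 ≡ 3 and 47 ≡ 3 (mod 4), so (3/47) = −(47/3).
Reduce top mod 3: now compute (2/3).
Pull out 2: since 3 ≡ 3 (mod 8), (2/3) = -1.
Reached (1/3) = 1. Collecting the sign flips along the way, the symbol is +1.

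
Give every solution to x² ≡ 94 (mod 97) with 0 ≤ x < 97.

97 ≡ 1 (mod 4), so we find a root by search.
Trying successive values, 26² = 676 ≡ 94 (mod 97). The other root is 97 − 26 = 71.

26, 71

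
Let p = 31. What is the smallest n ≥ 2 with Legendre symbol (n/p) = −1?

(2/31) = +1, so 2 is a residue.
(3/31) = −1, so 3 is the smallest positive non-residue mod 31.

3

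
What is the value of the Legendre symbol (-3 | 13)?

1

First reduce: -3 ≡ 10 (mod 13).
Pull out 2: since 13 ≡ 5 (mod 8), (2/13) = -1.
Reciprocity: 5 ≡ 1 and 13 ≡ 1 (mod 4), so (5/13) = +(13/5).
Reduce top mod 5: now compute (3/5).
Reciprocity: 3 ≡ 3 and 5 ≡ 1 (mod 4), so (3/5) = +(5/3).
Reduce top mod 3: now compute (2/3).
Pull out 2: since 3 ≡ 3 (mod 8), (2/3) = -1.
Reached (1/3) = 1. Collecting the sign flips along the way, the symbol is +1.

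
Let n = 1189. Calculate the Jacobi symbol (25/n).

1

Reciprocity: 25 ≡ 1 and 1189 ≡ 1 (mod 4), so (25/1189) = +(1189/25).
Reduce top mod 25: now compute (14/25).
Pull out 2: since 25 ≡ 1 (mod 8), (2/25) = +1.
Reciprocity: 7 ≡ 3 and 25 ≡ 1 (mod 4), so (7/25) = +(25/7).
Reduce top mod 7: now compute (4/7).
Pull out 2^2: since 7 ≡ 7 (mod 8), (2/7) = +1, so (2/7)^2 = +1.
Reached (1/7) = 1. Collecting the sign flips along the way, the symbol is +1.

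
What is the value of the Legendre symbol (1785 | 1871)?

Reciprocity: 1785 ≡ 1 and 1871 ≡ 3 (mod 4), so (1785/1871) = +(1871/1785).
Reduce top mod 1785: now compute (86/1785).
Pull out 2: since 1785 ≡ 1 (mod 8), (2/1785) = +1.
Reciprocity: 43 ≡ 3 and 1785 ≡ 1 (mod 4), so (43/1785) = +(1785/43).
Reduce top mod 43: now compute (22/43).
Pull out 2: since 43 ≡ 3 (mod 8), (2/43) = -1.
Reciprocity: 11 ≡ 3 and 43 ≡ 3 (mod 4), so (11/43) = −(43/11).
Reduce top mod 11: now compute (10/11).
Pull out 2: since 11 ≡ 3 (mod 8), (2/11) = -1.
Reciprocity: 5 ≡ 1 and 11 ≡ 3 (mod 4), so (5/11) = +(11/5).
Reduce top mod 5: now compute (1/5).
Reached (1/5) = 1. Collecting the sign flips along the way, the symbol is -1.

-1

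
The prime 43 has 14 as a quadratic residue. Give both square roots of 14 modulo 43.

10, 33

Since 43 ≡ 3 (mod 4), a square root of 14 is 14^((43+1)/4) = 14^11 mod 43.
Repeated squaring: 14^2≡24, 14^4≡17, 14^8≡31 (mod 43).
14^11 = 14^(8+2+1) ≡ 10 (mod 43).
Check: 10² = 100 ≡ 14 (mod 43). The two roots are 10 and 33.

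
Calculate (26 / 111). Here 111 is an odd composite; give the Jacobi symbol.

-1

Pull out 2: since 111 ≡ 7 (mod 8), (2/111) = +1.
Reciprocity: 13 ≡ 1 and 111 ≡ 3 (mod 4), so (13/111) = +(111/13).
Reduce top mod 13: now compute (7/13).
Reciprocity: 7 ≡ 3 and 13 ≡ 1 (mod 4), so (7/13) = +(13/7).
Reduce top mod 7: now compute (6/7).
Pull out 2: since 7 ≡ 7 (mod 8), (2/7) = +1.
Reciprocity: 3 ≡ 3 and 7 ≡ 3 (mod 4), so (3/7) = −(7/3).
Reduce top mod 3: now compute (1/3).
Reached (1/3) = 1. Collecting the sign flips along the way, the symbol is -1.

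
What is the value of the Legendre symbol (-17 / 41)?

Euler's criterion: (-17/41) ≡ 24^20 (mod 41).
24^2 ≡ 2 (mod 41)
24^4 ≡ 4 (mod 41)
24^8 ≡ 16 (mod 41)
24^16 ≡ 10 (mod 41)
24^20 = 24^(16+4) ≡ 40 (mod 41).
Result is 40 ≡ −1, so (-17/41) = −1.

-1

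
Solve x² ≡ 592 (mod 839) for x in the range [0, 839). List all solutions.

Since 839 ≡ 3 (mod 4), a square root of 592 is 592^((839+1)/4) = 592^210 mod 839.
Repeated squaring: 592^2≡601, 592^4≡431, 592^8≡342, 592^16≡343, 592^32≡189, 592^64≡483, 592^128≡47 (mod 839).
592^210 = 592^(128+64+16+2) ≡ 537 (mod 839).
Check: 537² = 288369 ≡ 592 (mod 839). The two roots are 302 and 537.

302, 537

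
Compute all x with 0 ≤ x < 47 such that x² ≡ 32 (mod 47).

19, 28

Since 47 ≡ 3 (mod 4), a square root of 32 is 32^((47+1)/4) = 32^12 mod 47.
Repeated squaring: 32^2≡37, 32^4≡6, 32^8≡36 (mod 47).
32^12 = 32^(8+4) ≡ 28 (mod 47).
Check: 28² = 784 ≡ 32 (mod 47). The two roots are 19 and 28.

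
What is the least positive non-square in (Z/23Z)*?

5

(2/23) = +1, so 2 is a residue.
(3/23) = +1, so 3 is a residue.
(4/23) = +1, so 4 is a residue.
(5/23) = −1, so 5 is the smallest positive non-residue mod 23.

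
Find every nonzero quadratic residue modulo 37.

Square k = 1,…,18 (k and 37−k give the same square):
1²=1, 2²=4, 3²=9, 4²=16, 5²=25, 6²=36, 7²≡12, 8²≡27, 9²≡7, 10²≡26, 11²≡10, 12²≡33, 13²≡21, 14²≡11, 15²≡3, 16²≡34, 17²≡30, 18²≡28 (mod 37).
So the quadratic residues mod 37 are {1, 3, 4, 7, 9, 10, 11, 12, 16, 21, 25, 26, 27, 28, 30, 33, 34, 36}.

1,3,4,7,9,10,11,12,16,21,25,26,27,28,30,33,34,36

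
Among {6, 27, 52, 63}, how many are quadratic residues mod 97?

(6/97) = +1 → QR.
(27/97) = +1 → QR.
(52/97) = -1 → non-residue.
(63/97) = -1 → non-residue.
Total quadratic residues among the 4: 2.

2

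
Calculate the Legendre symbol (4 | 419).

1

Euler's criterion: (4/419) ≡ 4^209 (mod 419).
4^2 ≡ 16 (mod 419)
4^4 ≡ 256 (mod 419)
4^8 ≡ 172 (mod 419)
4^16 ≡ 254 (mod 419)
4^32 ≡ 409 (mod 419)
4^64 ≡ 100 (mod 419)
4^128 ≡ 363 (mod 419)
4^209 = 4^(128+64+16+1) ≡ 1 (mod 419).
Result is 1, so (4/419) = 1.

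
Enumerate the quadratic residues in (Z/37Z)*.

Square k = 1,…,18 (k and 37−k give the same square):
1²=1, 2²=4, 3²=9, 4²=16, 5²=25, 6²=36, 7²≡12, 8²≡27, 9²≡7, 10²≡26, 11²≡10, 12²≡33, 13²≡21, 14²≡11, 15²≡3, 16²≡34, 17²≡30, 18²≡28 (mod 37).
So the quadratic residues mod 37 are {1, 3, 4, 7, 9, 10, 11, 12, 16, 21, 25, 26, 27, 28, 30, 33, 34, 36}.

1, 3, 4, 7, 9, 10, 11, 12, 16, 21, 25, 26, 27, 28, 30, 33, 34, 36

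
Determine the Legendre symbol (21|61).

-1

Reciprocity: 21 ≡ 1 and 61 ≡ 1 (mod 4), so (21/61) = +(61/21).
Reduce top mod 21: now compute (19/21).
Reciprocity: 19 ≡ 3 and 21 ≡ 1 (mod 4), so (19/21) = +(21/19).
Reduce top mod 19: now compute (2/19).
Pull out 2: since 19 ≡ 3 (mod 8), (2/19) = -1.
Reached (1/19) = 1. Collecting the sign flips along the way, the symbol is -1.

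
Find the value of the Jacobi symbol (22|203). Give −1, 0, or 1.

Pull out 2: since 203 ≡ 3 (mod 8), (2/203) = -1.
Reciprocity: 11 ≡ 3 and 203 ≡ 3 (mod 4), so (11/203) = −(203/11).
Reduce top mod 11: now compute (5/11).
Reciprocity: 5 ≡ 1 and 11 ≡ 3 (mod 4), so (5/11) = +(11/5).
Reduce top mod 5: now compute (1/5).
Reached (1/5) = 1. Collecting the sign flips along the way, the symbol is +1.

1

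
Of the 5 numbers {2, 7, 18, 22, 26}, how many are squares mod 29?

(2/29) = -1 → non-residue.
(7/29) = +1 → QR.
(18/29) = -1 → non-residue.
(22/29) = +1 → QR.
(26/29) = -1 → non-residue.
Total quadratic residues among the 5: 2.

2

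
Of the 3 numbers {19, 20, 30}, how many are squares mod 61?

2

(19/61) = +1 → QR.
(20/61) = +1 → QR.
(30/61) = -1 → non-residue.
Total quadratic residues among the 3: 2.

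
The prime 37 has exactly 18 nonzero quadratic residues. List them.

1,3,4,7,9,10,11,12,16,21,25,26,27,28,30,33,34,36

Square k = 1,…,18 (k and 37−k give the same square):
1²=1, 2²=4, 3²=9, 4²=16, 5²=25, 6²=36, 7²≡12, 8²≡27, 9²≡7, 10²≡26, 11²≡10, 12²≡33, 13²≡21, 14²≡11, 15²≡3, 16²≡34, 17²≡30, 18²≡28 (mod 37).
So the quadratic residues mod 37 are {1, 3, 4, 7, 9, 10, 11, 12, 16, 21, 25, 26, 27, 28, 30, 33, 34, 36}.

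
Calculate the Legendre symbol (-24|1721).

-1

First reduce: -24 ≡ 1697 (mod 1721).
Reciprocity: 1697 ≡ 1 and 1721 ≡ 1 (mod 4), so (1697/1721) = +(1721/1697).
Reduce top mod 1697: now compute (24/1697).
Pull out 2^3: since 1697 ≡ 1 (mod 8), (2/1697) = +1, so (2/1697)^3 = +1.
Reciprocity: 3 ≡ 3 and 1697 ≡ 1 (mod 4), so (3/1697) = +(1697/3).
Reduce top mod 3: now compute (2/3).
Pull out 2: since 3 ≡ 3 (mod 8), (2/3) = -1.
Reached (1/3) = 1. Collecting the sign flips along the way, the symbol is -1.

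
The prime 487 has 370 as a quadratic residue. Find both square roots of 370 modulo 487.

93, 394

Since 487 ≡ 3 (mod 4), a square root of 370 is 370^((487+1)/4) = 370^122 mod 487.
Repeated squaring: 370^2≡53, 370^4≡374, 370^8≡107, 370^16≡248, 370^32≡142, 370^64≡197 (mod 487).
370^122 = 370^(64+32+16+8+2) ≡ 394 (mod 487).
Check: 394² = 155236 ≡ 370 (mod 487). The two roots are 93 and 394.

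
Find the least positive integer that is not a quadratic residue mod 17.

3

(2/17) = +1, so 2 is a residue.
(3/17) = −1, so 3 is the smallest positive non-residue mod 17.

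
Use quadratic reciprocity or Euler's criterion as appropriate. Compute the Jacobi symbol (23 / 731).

Reciprocity: 23 ≡ 3 and 731 ≡ 3 (mod 4), so (23/731) = −(731/23).
Reduce top mod 23: now compute (18/23).
Pull out 2: since 23 ≡ 7 (mod 8), (2/23) = +1.
Reciprocity: 9 ≡ 1 and 23 ≡ 3 (mod 4), so (9/23) = +(23/9).
Reduce top mod 9: now compute (5/9).
Reciprocity: 5 ≡ 1 and 9 ≡ 1 (mod 4), so (5/9) = +(9/5).
Reduce top mod 5: now compute (4/5).
Pull out 2^2: since 5 ≡ 5 (mod 8), (2/5) = -1, so (2/5)^2 = +1.
Reached (1/5) = 1. Collecting the sign flips along the way, the symbol is -1.

-1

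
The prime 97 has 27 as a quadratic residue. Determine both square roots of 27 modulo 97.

30, 67

97 ≡ 1 (mod 4), so we find a root by search.
Trying successive values, 30² = 900 ≡ 27 (mod 97). The other root is 97 − 30 = 67.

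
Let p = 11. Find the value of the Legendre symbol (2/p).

Euler's criterion: (2/11) ≡ 2^5 (mod 11).
2^2 ≡ 4 (mod 11)
2^4 ≡ 5 (mod 11)
2^5 = 2^(4+1) ≡ 10 (mod 11).
Result is 10 ≡ −1, so (2/11) = −1.

-1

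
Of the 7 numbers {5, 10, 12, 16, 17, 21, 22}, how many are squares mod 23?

2

(5/23) = -1 → non-residue.
(10/23) = -1 → non-residue.
(12/23) = +1 → QR.
(16/23) = +1 → QR.
(17/23) = -1 → non-residue.
(21/23) = -1 → non-residue.
(22/23) = -1 → non-residue.
Total quadratic residues among the 7: 2.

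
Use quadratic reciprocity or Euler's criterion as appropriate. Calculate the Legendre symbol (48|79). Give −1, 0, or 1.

-1

Euler's criterion: (48/79) ≡ 48^39 (mod 79).
48^2 ≡ 13 (mod 79)
48^4 ≡ 11 (mod 79)
48^8 ≡ 42 (mod 79)
48^16 ≡ 26 (mod 79)
48^32 ≡ 44 (mod 79)
48^39 = 48^(32+4+2+1) ≡ 78 (mod 79).
Result is 78 ≡ −1, so (48/79) = −1.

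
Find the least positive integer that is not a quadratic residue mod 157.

(2/157) = −1, so 2 is the smallest positive non-residue mod 157.

2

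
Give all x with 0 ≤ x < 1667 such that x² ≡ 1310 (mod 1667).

Since 1667 ≡ 3 (mod 4), a square root of 1310 is 1310^((1667+1)/4) = 1310^417 mod 1667.
Repeated squaring: 1310^2≡757, 1310^4≡1268, 1310^8≡836, 1310^16≡423, 1310^32≡560, 1310^64≡204, 1310^128≡1608, 1310^256≡147 (mod 1667).
1310^417 = 1310^(256+128+32+1) ≡ 1115 (mod 1667).
Check: 1115² = 1243225 ≡ 1310 (mod 1667). The two roots are 552 and 1115.

552, 1115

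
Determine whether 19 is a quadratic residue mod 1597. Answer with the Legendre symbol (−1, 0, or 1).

Reciprocity: 19 ≡ 3 and 1597 ≡ 1 (mod 4), so (19/1597) = +(1597/19).
Reduce top mod 19: now compute (1/19).
Reached (1/19) = 1. Collecting the sign flips along the way, the symbol is +1.

1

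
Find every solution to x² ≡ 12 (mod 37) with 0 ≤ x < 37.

7, 30

37 ≡ 1 (mod 4), so we find a root by search.
Trying successive values, 7² = 49 ≡ 12 (mod 37). The other root is 37 − 7 = 30.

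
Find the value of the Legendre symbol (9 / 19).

1

Reciprocity: 9 ≡ 1 and 19 ≡ 3 (mod 4), so (9/19) = +(19/9).
Reduce top mod 9: now compute (1/9).
Reached (1/9) = 1. Collecting the sign flips along the way, the symbol is +1.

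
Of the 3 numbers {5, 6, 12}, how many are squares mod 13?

1

(5/13) = -1 → non-residue.
(6/13) = -1 → non-residue.
(12/13) = +1 → QR.
Total quadratic residues among the 3: 1.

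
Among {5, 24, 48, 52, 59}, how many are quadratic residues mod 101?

(5/101) = +1 → QR.
(24/101) = +1 → QR.
(48/101) = -1 → non-residue.
(52/101) = +1 → QR.
(59/101) = -1 → non-residue.
Total quadratic residues among the 5: 3.

3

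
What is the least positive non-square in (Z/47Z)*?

(2/47) = +1, so 2 is a residue.
(3/47) = +1, so 3 is a residue.
(4/47) = +1, so 4 is a residue.
(5/47) = −1, so 5 is the smallest positive non-residue mod 47.

5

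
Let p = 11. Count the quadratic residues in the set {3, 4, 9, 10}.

(3/11) = +1 → QR.
(4/11) = +1 → QR.
(9/11) = +1 → QR.
(10/11) = -1 → non-residue.
Total quadratic residues among the 4: 3.

3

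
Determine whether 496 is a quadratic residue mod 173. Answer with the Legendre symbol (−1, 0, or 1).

1

First reduce: 496 ≡ 150 (mod 173).
Pull out 2: since 173 ≡ 5 (mod 8), (2/173) = -1.
Reciprocity: 75 ≡ 3 and 173 ≡ 1 (mod 4), so (75/173) = +(173/75).
Reduce top mod 75: now compute (23/75).
Reciprocity: 23 ≡ 3 and 75 ≡ 3 (mod 4), so (23/75) = −(75/23).
Reduce top mod 23: now compute (6/23).
Pull out 2: since 23 ≡ 7 (mod 8), (2/23) = +1.
Reciprocity: 3 ≡ 3 and 23 ≡ 3 (mod 4), so (3/23) = −(23/3).
Reduce top mod 3: now compute (2/3).
Pull out 2: since 3 ≡ 3 (mod 8), (2/3) = -1.
Reached (1/3) = 1. Collecting the sign flips along the way, the symbol is +1.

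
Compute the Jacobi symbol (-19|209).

First reduce: -19 ≡ 190 (mod 209).
Pull out 2: since 209 ≡ 1 (mod 8), (2/209) = +1.
Reciprocity: 95 ≡ 3 and 209 ≡ 1 (mod 4), so (95/209) = +(209/95).
Reduce top mod 95: now compute (19/95).
Reciprocity: 19 ≡ 3 and 95 ≡ 3 (mod 4), so (19/95) = −(95/19).
Reduce top mod 19: now compute (0/19).
Top reduces to 0: gcd > 1, so the symbol is 0.

0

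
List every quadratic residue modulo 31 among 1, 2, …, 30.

1, 2, 4, 5, 7, 8, 9, 10, 14, 16, 18, 19, 20, 25, 28

Square k = 1,…,15 (k and 31−k give the same square):
1²=1, 2²=4, 3²=9, 4²=16, 5²=25, 6²≡5, 7²≡18, 8²≡2, 9²≡19, 10²≡7, 11²≡28, 12²≡20, 13²≡14, 14²≡10, 15²≡8 (mod 31).
So the quadratic residues mod 31 are {1, 2, 4, 5, 7, 8, 9, 10, 14, 16, 18, 19, 20, 25, 28}.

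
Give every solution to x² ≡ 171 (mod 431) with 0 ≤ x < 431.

160, 271

Since 431 ≡ 3 (mod 4), a square root of 171 is 171^((431+1)/4) = 171^108 mod 431.
Repeated squaring: 171^2≡364, 171^4≡179, 171^8≡147, 171^16≡59, 171^32≡33, 171^64≡227 (mod 431).
171^108 = 171^(64+32+8+4) ≡ 160 (mod 431).
Check: 160² = 25600 ≡ 171 (mod 431). The two roots are 160 and 271.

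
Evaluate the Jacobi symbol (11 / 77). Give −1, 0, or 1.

Reciprocity: 11 ≡ 3 and 77 ≡ 1 (mod 4), so (11/77) = +(77/11).
Reduce top mod 11: now compute (0/11).
Top reduces to 0: gcd > 1, so the symbol is 0.

0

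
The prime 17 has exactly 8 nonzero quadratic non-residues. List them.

Square k = 1,…,8 (k and 17−k give the same square):
1²=1, 2²=4, 3²=9, 4²=16, 5²≡8, 6²≡2, 7²≡15, 8²≡13 (mod 17).
The residues are {1, 2, 4, 8, 9, 13, 15, 16}; the non-residues are the remaining 8 nonzero classes.

3,5,6,7,10,11,12,14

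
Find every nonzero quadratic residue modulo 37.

1 3 4 7 9 10 11 12 16 21 25 26 27 28 30 33 34 36

Square k = 1,…,18 (k and 37−k give the same square):
1²=1, 2²=4, 3²=9, 4²=16, 5²=25, 6²=36, 7²≡12, 8²≡27, 9²≡7, 10²≡26, 11²≡10, 12²≡33, 13²≡21, 14²≡11, 15²≡3, 16²≡34, 17²≡30, 18²≡28 (mod 37).
So the quadratic residues mod 37 are {1, 3, 4, 7, 9, 10, 11, 12, 16, 21, 25, 26, 27, 28, 30, 33, 34, 36}.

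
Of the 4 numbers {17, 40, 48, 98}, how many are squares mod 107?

(17/107) = -1 → non-residue.
(40/107) = +1 → QR.
(48/107) = +1 → QR.
(98/107) = -1 → non-residue.
Total quadratic residues among the 4: 2.

2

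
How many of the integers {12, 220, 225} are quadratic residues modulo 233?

2

(12/233) = -1 → non-residue.
(220/233) = +1 → QR.
(225/233) = +1 → QR.
Total quadratic residues among the 3: 2.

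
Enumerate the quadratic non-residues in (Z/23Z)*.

Square k = 1,…,11 (k and 23−k give the same square):
1²=1, 2²=4, 3²=9, 4²=16, 5²≡2, 6²≡13, 7²≡3, 8²≡18, 9²≡12, 10²≡8, 11²≡6 (mod 23).
The residues are {1, 2, 3, 4, 6, 8, 9, 12, 13, 16, 18}; the non-residues are the remaining 11 nonzero classes.

5 7 10 11 14 15 17 19 20 21 22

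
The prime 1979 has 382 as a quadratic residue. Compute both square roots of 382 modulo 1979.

Since 1979 ≡ 3 (mod 4), a square root of 382 is 382^((1979+1)/4) = 382^495 mod 1979.
Repeated squaring: 382^2≡1457, 382^4≡1361, 382^8≡1956, 382^16≡529, 382^32≡802, 382^64≡29, 382^128≡841, 382^256≡778 (mod 1979).
382^495 = 382^(256+128+64+32+8+4+2+1) ≡ 1348 (mod 1979).
Check: 1348² = 1817104 ≡ 382 (mod 1979). The two roots are 631 and 1348.

631, 1348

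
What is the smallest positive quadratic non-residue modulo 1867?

(2/1867) = −1, so 2 is the smallest positive non-residue mod 1867.

2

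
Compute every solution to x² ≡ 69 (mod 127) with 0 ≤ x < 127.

14, 113

Since 127 ≡ 3 (mod 4), a square root of 69 is 69^((127+1)/4) = 69^32 mod 127.
Repeated squaring: 69^2≡62, 69^4≡34, 69^8≡13, 69^16≡42, 69^32≡113 (mod 127).
69^32 = 69^(32) ≡ 113 (mod 127).
Check: 113² = 12769 ≡ 69 (mod 127). The two roots are 14 and 113.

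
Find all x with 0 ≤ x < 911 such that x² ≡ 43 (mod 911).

288, 623

Since 911 ≡ 3 (mod 4), a square root of 43 is 43^((911+1)/4) = 43^228 mod 911.
Repeated squaring: 43^2≡27, 43^4≡729, 43^8≡328, 43^16≡86, 43^32≡108, 43^64≡732, 43^128≡156 (mod 911).
43^228 = 43^(128+64+32+4) ≡ 288 (mod 911).
Check: 288² = 82944 ≡ 43 (mod 911). The two roots are 288 and 623.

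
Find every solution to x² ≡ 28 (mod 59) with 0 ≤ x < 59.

Since 59 ≡ 3 (mod 4), a square root of 28 is 28^((59+1)/4) = 28^15 mod 59.
Repeated squaring: 28^2≡17, 28^4≡53, 28^8≡36 (mod 59).
28^15 = 28^(8+4+2+1) ≡ 21 (mod 59).
Check: 21² = 441 ≡ 28 (mod 59). The two roots are 21 and 38.

21, 38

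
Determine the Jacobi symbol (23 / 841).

1

Reciprocity: 23 ≡ 3 and 841 ≡ 1 (mod 4), so (23/841) = +(841/23).
Reduce top mod 23: now compute (13/23).
Reciprocity: 13 ≡ 1 and 23 ≡ 3 (mod 4), so (13/23) = +(23/13).
Reduce top mod 13: now compute (10/13).
Pull out 2: since 13 ≡ 5 (mod 8), (2/13) = -1.
Reciprocity: 5 ≡ 1 and 13 ≡ 1 (mod 4), so (5/13) = +(13/5).
Reduce top mod 5: now compute (3/5).
Reciprocity: 3 ≡ 3 and 5 ≡ 1 (mod 4), so (3/5) = +(5/3).
Reduce top mod 3: now compute (2/3).
Pull out 2: since 3 ≡ 3 (mod 8), (2/3) = -1.
Reached (1/3) = 1. Collecting the sign flips along the way, the symbol is +1.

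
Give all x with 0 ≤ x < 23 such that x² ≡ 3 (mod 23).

7, 16

Since 23 ≡ 3 (mod 4), a square root of 3 is 3^((23+1)/4) = 3^6 mod 23.
Repeated squaring: 3^2≡9, 3^4≡12 (mod 23).
3^6 = 3^(4+2) ≡ 16 (mod 23).
Check: 16² = 256 ≡ 3 (mod 23). The two roots are 7 and 16.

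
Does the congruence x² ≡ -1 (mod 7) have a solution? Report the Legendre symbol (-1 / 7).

First reduce: -1 ≡ 6 (mod 7).
Pull out 2: since 7 ≡ 7 (mod 8), (2/7) = +1.
Reciprocity: 3 ≡ 3 and 7 ≡ 3 (mod 4), so (3/7) = −(7/3).
Reduce top mod 3: now compute (1/3).
Reached (1/3) = 1. Collecting the sign flips along the way, the symbol is -1.

-1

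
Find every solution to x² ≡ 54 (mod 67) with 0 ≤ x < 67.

Since 67 ≡ 3 (mod 4), a square root of 54 is 54^((67+1)/4) = 54^17 mod 67.
Repeated squaring: 54^2≡35, 54^4≡19, 54^8≡26, 54^16≡6 (mod 67).
54^17 = 54^(16+1) ≡ 56 (mod 67).
Check: 56² = 3136 ≡ 54 (mod 67). The two roots are 11 and 56.

11, 56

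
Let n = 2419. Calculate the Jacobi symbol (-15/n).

First reduce: -15 ≡ 2404 (mod 2419).
Pull out 2^2: since 2419 ≡ 3 (mod 8), (2/2419) = -1, so (2/2419)^2 = +1.
Reciprocity: 601 ≡ 1 and 2419 ≡ 3 (mod 4), so (601/2419) = +(2419/601).
Reduce top mod 601: now compute (15/601).
Reciprocity: 15 ≡ 3 and 601 ≡ 1 (mod 4), so (15/601) = +(601/15).
Reduce top mod 15: now compute (1/15).
Reached (1/15) = 1. Collecting the sign flips along the way, the symbol is +1.

1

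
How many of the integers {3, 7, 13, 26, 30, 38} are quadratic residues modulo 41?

0

(3/41) = -1 → non-residue.
(7/41) = -1 → non-residue.
(13/41) = -1 → non-residue.
(26/41) = -1 → non-residue.
(30/41) = -1 → non-residue.
(38/41) = -1 → non-residue.
Total quadratic residues among the 6: 0.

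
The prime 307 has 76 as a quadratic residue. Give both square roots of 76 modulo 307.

136, 171

Since 307 ≡ 3 (mod 4), a square root of 76 is 76^((307+1)/4) = 76^77 mod 307.
Repeated squaring: 76^2≡250, 76^4≡179, 76^8≡113, 76^16≡182, 76^32≡275, 76^64≡103 (mod 307).
76^77 = 76^(64+8+4+1) ≡ 171 (mod 307).
Check: 171² = 29241 ≡ 76 (mod 307). The two roots are 136 and 171.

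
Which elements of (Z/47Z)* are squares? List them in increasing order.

Square k = 1,…,23 (k and 47−k give the same square):
1²=1, 2²=4, 3²=9, 4²=16, 5²=25, 6²=36, 7²≡2, 8²≡17, 9²≡34, 10²≡6, 11²≡27, 12²≡3, 13²≡28, 14²≡8, 15²≡37, 16²≡21, 17²≡7, 18²≡42, 19²≡32, 20²≡24, 21²≡18, 22²≡14, 23²≡12 (mod 47).
So the quadratic residues mod 47 are {1, 2, 3, 4, 6, 7, 8, 9, 12, 14, 16, 17, 18, 21, 24, 25, 27, 28, 32, 34, 36, 37, 42}.

1,2,3,4,6,7,8,9,12,14,16,17,18,21,24,25,27,28,32,34,36,37,42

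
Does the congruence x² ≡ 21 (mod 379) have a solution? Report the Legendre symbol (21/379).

Euler's criterion: (21/379) ≡ 21^189 (mod 379).
21^2 ≡ 62 (mod 379)
21^4 ≡ 54 (mod 379)
21^8 ≡ 263 (mod 379)
21^16 ≡ 191 (mod 379)
21^32 ≡ 97 (mod 379)
21^64 ≡ 313 (mod 379)
21^128 ≡ 187 (mod 379)
21^189 = 21^(128+32+16+8+4+1) ≡ 1 (mod 379).
Result is 1, so (21/379) = 1.

1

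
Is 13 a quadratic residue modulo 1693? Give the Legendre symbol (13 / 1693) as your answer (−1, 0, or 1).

1

Reciprocity: 13 ≡ 1 and 1693 ≡ 1 (mod 4), so (13/1693) = +(1693/13).
Reduce top mod 13: now compute (3/13).
Reciprocity: 3 ≡ 3 and 13 ≡ 1 (mod 4), so (3/13) = +(13/3).
Reduce top mod 3: now compute (1/3).
Reached (1/3) = 1. Collecting the sign flips along the way, the symbol is +1.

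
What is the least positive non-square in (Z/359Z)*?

(2/359) = +1, so 2 is a residue.
(3/359) = +1, so 3 is a residue.
(4/359) = +1, so 4 is a residue.
(5/359) = +1, so 5 is a residue.
(6/359) = +1, so 6 is a residue.
(7/359) = −1, so 7 is the smallest positive non-residue mod 359.

7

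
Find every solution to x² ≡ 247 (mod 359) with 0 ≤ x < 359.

Since 359 ≡ 3 (mod 4), a square root of 247 is 247^((359+1)/4) = 247^90 mod 359.
Repeated squaring: 247^2≡338, 247^4≡82, 247^8≡262, 247^16≡75, 247^32≡240, 247^64≡160 (mod 359).
247^90 = 247^(64+16+8+2) ≡ 49 (mod 359).
Check: 49² = 2401 ≡ 247 (mod 359). The two roots are 49 and 310.

49, 310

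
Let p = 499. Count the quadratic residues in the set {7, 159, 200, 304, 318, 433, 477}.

2

(7/499) = -1 → non-residue.
(159/499) = +1 → QR.
(200/499) = -1 → non-residue.
(304/499) = -1 → non-residue.
(318/499) = -1 → non-residue.
(433/499) = +1 → QR.
(477/499) = -1 → non-residue.
Total quadratic residues among the 7: 2.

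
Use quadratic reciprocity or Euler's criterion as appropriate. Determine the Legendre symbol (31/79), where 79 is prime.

Euler's criterion: (31/79) ≡ 31^39 (mod 79).
31^2 ≡ 13 (mod 79)
31^4 ≡ 11 (mod 79)
31^8 ≡ 42 (mod 79)
31^16 ≡ 26 (mod 79)
31^32 ≡ 44 (mod 79)
31^39 = 31^(32+4+2+1) ≡ 1 (mod 79).
Result is 1, so (31/79) = 1.

1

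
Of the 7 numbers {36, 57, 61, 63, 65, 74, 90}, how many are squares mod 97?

(36/97) = +1 → QR.
(57/97) = -1 → non-residue.
(61/97) = +1 → QR.
(63/97) = -1 → non-residue.
(65/97) = +1 → QR.
(74/97) = -1 → non-residue.
(90/97) = -1 → non-residue.
Total quadratic residues among the 7: 3.

3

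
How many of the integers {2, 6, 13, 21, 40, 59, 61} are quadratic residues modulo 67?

4

(2/67) = -1 → non-residue.
(6/67) = +1 → QR.
(13/67) = -1 → non-residue.
(21/67) = +1 → QR.
(40/67) = +1 → QR.
(59/67) = +1 → QR.
(61/67) = -1 → non-residue.
Total quadratic residues among the 7: 4.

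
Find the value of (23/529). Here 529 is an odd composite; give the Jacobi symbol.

0

Reciprocity: 23 ≡ 3 and 529 ≡ 1 (mod 4), so (23/529) = +(529/23).
Reduce top mod 23: now compute (0/23).
Top reduces to 0: gcd > 1, so the symbol is 0.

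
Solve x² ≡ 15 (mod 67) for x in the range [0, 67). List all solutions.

22, 45

Since 67 ≡ 3 (mod 4), a square root of 15 is 15^((67+1)/4) = 15^17 mod 67.
Repeated squaring: 15^2≡24, 15^4≡40, 15^8≡59, 15^16≡64 (mod 67).
15^17 = 15^(16+1) ≡ 22 (mod 67).
Check: 22² = 484 ≡ 15 (mod 67). The two roots are 22 and 45.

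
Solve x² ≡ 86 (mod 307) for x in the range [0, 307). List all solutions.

Since 307 ≡ 3 (mod 4), a square root of 86 is 86^((307+1)/4) = 86^77 mod 307.
Repeated squaring: 86^2≡28, 86^4≡170, 86^8≡42, 86^16≡229, 86^32≡251, 86^64≡66 (mod 307).
86^77 = 86^(64+8+4+1) ≡ 184 (mod 307).
Check: 184² = 33856 ≡ 86 (mod 307). The two roots are 123 and 184.

123, 184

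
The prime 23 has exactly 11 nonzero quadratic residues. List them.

Square k = 1,…,11 (k and 23−k give the same square):
1²=1, 2²=4, 3²=9, 4²=16, 5²≡2, 6²≡13, 7²≡3, 8²≡18, 9²≡12, 10²≡8, 11²≡6 (mod 23).
So the quadratic residues mod 23 are {1, 2, 3, 4, 6, 8, 9, 12, 13, 16, 18}.

1,2,3,4,6,8,9,12,13,16,18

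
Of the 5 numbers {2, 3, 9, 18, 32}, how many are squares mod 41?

(2/41) = +1 → QR.
(3/41) = -1 → non-residue.
(9/41) = +1 → QR.
(18/41) = +1 → QR.
(32/41) = +1 → QR.
Total quadratic residues among the 5: 4.

4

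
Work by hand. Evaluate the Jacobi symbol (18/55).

1

Pull out 2: since 55 ≡ 7 (mod 8), (2/55) = +1.
Reciprocity: 9 ≡ 1 and 55 ≡ 3 (mod 4), so (9/55) = +(55/9).
Reduce top mod 9: now compute (1/9).
Reached (1/9) = 1. Collecting the sign flips along the way, the symbol is +1.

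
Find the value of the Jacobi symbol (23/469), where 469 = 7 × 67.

Reciprocity: 23 ≡ 3 and 469 ≡ 1 (mod 4), so (23/469) = +(469/23).
Reduce top mod 23: now compute (9/23).
Reciprocity: 9 ≡ 1 and 23 ≡ 3 (mod 4), so (9/23) = +(23/9).
Reduce top mod 9: now compute (5/9).
Reciprocity: 5 ≡ 1 and 9 ≡ 1 (mod 4), so (5/9) = +(9/5).
Reduce top mod 5: now compute (4/5).
Pull out 2^2: since 5 ≡ 5 (mod 8), (2/5) = -1, so (2/5)^2 = +1.
Reached (1/5) = 1. Collecting the sign flips along the way, the symbol is +1.

1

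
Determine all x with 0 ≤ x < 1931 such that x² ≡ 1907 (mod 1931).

692, 1239

Since 1931 ≡ 3 (mod 4), a square root of 1907 is 1907^((1931+1)/4) = 1907^483 mod 1931.
Repeated squaring: 1907^2≡576, 1907^4≡1575, 1907^8≡1221, 1907^16≡109, 1907^32≡295, 1907^64≡130, 1907^128≡1452, 1907^256≡1583 (mod 1931).
1907^483 = 1907^(256+128+64+32+2+1) ≡ 1239 (mod 1931).
Check: 1239² = 1535121 ≡ 1907 (mod 1931). The two roots are 692 and 1239.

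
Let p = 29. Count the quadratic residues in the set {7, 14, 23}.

(7/29) = +1 → QR.
(14/29) = -1 → non-residue.
(23/29) = +1 → QR.
Total quadratic residues among the 3: 2.

2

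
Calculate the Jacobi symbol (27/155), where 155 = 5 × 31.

1

Reciprocity: 27 ≡ 3 and 155 ≡ 3 (mod 4), so (27/155) = −(155/27).
Reduce top mod 27: now compute (20/27).
Pull out 2^2: since 27 ≡ 3 (mod 8), (2/27) = -1, so (2/27)^2 = +1.
Reciprocity: 5 ≡ 1 and 27 ≡ 3 (mod 4), so (5/27) = +(27/5).
Reduce top mod 5: now compute (2/5).
Pull out 2: since 5 ≡ 5 (mod 8), (2/5) = -1.
Reached (1/5) = 1. Collecting the sign flips along the way, the symbol is +1.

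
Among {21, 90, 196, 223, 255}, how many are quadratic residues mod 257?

4

(21/257) = +1 → QR.
(90/257) = -1 → non-residue.
(196/257) = +1 → QR.
(223/257) = +1 → QR.
(255/257) = +1 → QR.
Total quadratic residues among the 5: 4.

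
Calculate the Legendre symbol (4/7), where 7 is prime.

Pull out 2^2: since 7 ≡ 7 (mod 8), (2/7) = +1, so (2/7)^2 = +1.
Reached (1/7) = 1. Collecting the sign flips along the way, the symbol is +1.

1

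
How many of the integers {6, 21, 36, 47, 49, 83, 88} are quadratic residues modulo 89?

(6/89) = -1 → non-residue.
(21/89) = +1 → QR.
(36/89) = +1 → QR.
(47/89) = +1 → QR.
(49/89) = +1 → QR.
(83/89) = -1 → non-residue.
(88/89) = +1 → QR.
Total quadratic residues among the 7: 5.

5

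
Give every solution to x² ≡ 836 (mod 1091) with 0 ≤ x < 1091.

295, 796

Since 1091 ≡ 3 (mod 4), a square root of 836 is 836^((1091+1)/4) = 836^273 mod 1091.
Repeated squaring: 836^2≡656, 836^4≡482, 836^8≡1032, 836^16≡208, 836^32≡715, 836^64≡637, 836^128≡1008, 836^256≡343 (mod 1091).
836^273 = 836^(256+16+1) ≡ 796 (mod 1091).
Check: 796² = 633616 ≡ 836 (mod 1091). The two roots are 295 and 796.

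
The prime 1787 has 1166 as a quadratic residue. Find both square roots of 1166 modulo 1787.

689, 1098

Since 1787 ≡ 3 (mod 4), a square root of 1166 is 1166^((1787+1)/4) = 1166^447 mod 1787.
Repeated squaring: 1166^2≡1436, 1166^4≡1685, 1166^8≡1469, 1166^16≡1052, 1166^32≡551, 1166^64≡1598, 1166^128≡1768, 1166^256≡361 (mod 1787).
1166^447 = 1166^(256+128+32+16+8+4+2+1) ≡ 1098 (mod 1787).
Check: 1098² = 1205604 ≡ 1166 (mod 1787). The two roots are 689 and 1098.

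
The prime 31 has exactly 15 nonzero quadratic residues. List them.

Square k = 1,…,15 (k and 31−k give the same square):
1²=1, 2²=4, 3²=9, 4²=16, 5²=25, 6²≡5, 7²≡18, 8²≡2, 9²≡19, 10²≡7, 11²≡28, 12²≡20, 13²≡14, 14²≡10, 15²≡8 (mod 31).
So the quadratic residues mod 31 are {1, 2, 4, 5, 7, 8, 9, 10, 14, 16, 18, 19, 20, 25, 28}.

1,2,4,5,7,8,9,10,14,16,18,19,20,25,28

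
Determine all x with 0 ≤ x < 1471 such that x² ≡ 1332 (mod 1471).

673, 798

Since 1471 ≡ 3 (mod 4), a square root of 1332 is 1332^((1471+1)/4) = 1332^368 mod 1471.
Repeated squaring: 1332^2≡198, 1332^4≡958, 1332^8≡1331, 1332^16≡477, 1332^32≡995, 1332^64≡42, 1332^128≡293, 1332^256≡531 (mod 1471).
1332^368 = 1332^(256+64+32+16) ≡ 798 (mod 1471).
Check: 798² = 636804 ≡ 1332 (mod 1471). The two roots are 673 and 798.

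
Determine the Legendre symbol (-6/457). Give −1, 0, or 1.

First reduce: -6 ≡ 451 (mod 457).
Reciprocity: 451 ≡ 3 and 457 ≡ 1 (mod 4), so (451/457) = +(457/451).
Reduce top mod 451: now compute (6/451).
Pull out 2: since 451 ≡ 3 (mod 8), (2/451) = -1.
Reciprocity: 3 ≡ 3 and 451 ≡ 3 (mod 4), so (3/451) = −(451/3).
Reduce top mod 3: now compute (1/3).
Reached (1/3) = 1. Collecting the sign flips along the way, the symbol is +1.

1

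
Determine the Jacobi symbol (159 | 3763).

0

Reciprocity: 159 ≡ 3 and 3763 ≡ 3 (mod 4), so (159/3763) = −(3763/159).
Reduce top mod 159: now compute (106/159).
Pull out 2: since 159 ≡ 7 (mod 8), (2/159) = +1.
Reciprocity: 53 ≡ 1 and 159 ≡ 3 (mod 4), so (53/159) = +(159/53).
Reduce top mod 53: now compute (0/53).
Top reduces to 0: gcd > 1, so the symbol is 0.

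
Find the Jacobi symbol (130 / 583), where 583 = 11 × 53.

1

Pull out 2: since 583 ≡ 7 (mod 8), (2/583) = +1.
Reciprocity: 65 ≡ 1 and 583 ≡ 3 (mod 4), so (65/583) = +(583/65).
Reduce top mod 65: now compute (63/65).
Reciprocity: 63 ≡ 3 and 65 ≡ 1 (mod 4), so (63/65) = +(65/63).
Reduce top mod 63: now compute (2/63).
Pull out 2: since 63 ≡ 7 (mod 8), (2/63) = +1.
Reached (1/63) = 1. Collecting the sign flips along the way, the symbol is +1.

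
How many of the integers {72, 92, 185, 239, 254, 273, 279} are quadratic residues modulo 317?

4

(72/317) = -1 → non-residue.
(92/317) = +1 → QR.
(185/317) = -1 → non-residue.
(239/317) = -1 → non-residue.
(254/317) = +1 → QR.
(273/317) = +1 → QR.
(279/317) = +1 → QR.
Total quadratic residues among the 7: 4.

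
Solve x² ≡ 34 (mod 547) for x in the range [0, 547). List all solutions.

157, 390

Since 547 ≡ 3 (mod 4), a square root of 34 is 34^((547+1)/4) = 34^137 mod 547.
Repeated squaring: 34^2≡62, 34^4≡15, 34^8≡225, 34^16≡301, 34^32≡346, 34^64≡470, 34^128≡459 (mod 547).
34^137 = 34^(128+8+1) ≡ 157 (mod 547).
Check: 157² = 24649 ≡ 34 (mod 547). The two roots are 157 and 390.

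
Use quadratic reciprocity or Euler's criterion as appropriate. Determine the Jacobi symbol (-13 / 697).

First reduce: -13 ≡ 684 (mod 697).
Pull out 2^2: since 697 ≡ 1 (mod 8), (2/697) = +1, so (2/697)^2 = +1.
Reciprocity: 171 ≡ 3 and 697 ≡ 1 (mod 4), so (171/697) = +(697/171).
Reduce top mod 171: now compute (13/171).
Reciprocity: 13 ≡ 1 and 171 ≡ 3 (mod 4), so (13/171) = +(171/13).
Reduce top mod 13: now compute (2/13).
Pull out 2: since 13 ≡ 5 (mod 8), (2/13) = -1.
Reached (1/13) = 1. Collecting the sign flips along the way, the symbol is -1.

-1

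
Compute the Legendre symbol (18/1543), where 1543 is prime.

1

Pull out 2: since 1543 ≡ 7 (mod 8), (2/1543) = +1.
Reciprocity: 9 ≡ 1 and 1543 ≡ 3 (mod 4), so (9/1543) = +(1543/9).
Reduce top mod 9: now compute (4/9).
Pull out 2^2: since 9 ≡ 1 (mod 8), (2/9) = +1, so (2/9)^2 = +1.
Reached (1/9) = 1. Collecting the sign flips along the way, the symbol is +1.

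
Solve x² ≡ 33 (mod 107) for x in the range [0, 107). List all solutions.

Since 107 ≡ 3 (mod 4), a square root of 33 is 33^((107+1)/4) = 33^27 mod 107.
Repeated squaring: 33^2≡19, 33^4≡40, 33^8≡102, 33^16≡25 (mod 107).
33^27 = 33^(16+8+2+1) ≡ 56 (mod 107).
Check: 56² = 3136 ≡ 33 (mod 107). The two roots are 51 and 56.

51, 56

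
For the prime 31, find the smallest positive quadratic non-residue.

3

(2/31) = +1, so 2 is a residue.
(3/31) = −1, so 3 is the smallest positive non-residue mod 31.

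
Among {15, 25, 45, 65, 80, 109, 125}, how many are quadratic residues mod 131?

7

(15/131) = +1 → QR.
(25/131) = +1 → QR.
(45/131) = +1 → QR.
(65/131) = +1 → QR.
(80/131) = +1 → QR.
(109/131) = +1 → QR.
(125/131) = +1 → QR.
Total quadratic residues among the 7: 7.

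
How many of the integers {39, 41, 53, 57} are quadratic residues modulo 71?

(39/71) = -1 → non-residue.
(41/71) = -1 → non-residue.
(53/71) = -1 → non-residue.
(57/71) = +1 → QR.
Total quadratic residues among the 4: 1.

1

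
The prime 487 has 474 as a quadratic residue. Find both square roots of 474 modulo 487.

31, 456

Since 487 ≡ 3 (mod 4), a square root of 474 is 474^((487+1)/4) = 474^122 mod 487.
Repeated squaring: 474^2≡169, 474^4≡315, 474^8≡364, 474^16≡32, 474^32≡50, 474^64≡65 (mod 487).
474^122 = 474^(64+32+16+8+2) ≡ 31 (mod 487).
Check: 31² = 961 ≡ 474 (mod 487). The two roots are 31 and 456.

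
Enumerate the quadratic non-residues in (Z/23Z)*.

5, 7, 10, 11, 14, 15, 17, 19, 20, 21, 22

Square k = 1,…,11 (k and 23−k give the same square):
1²=1, 2²=4, 3²=9, 4²=16, 5²≡2, 6²≡13, 7²≡3, 8²≡18, 9²≡12, 10²≡8, 11²≡6 (mod 23).
The residues are {1, 2, 3, 4, 6, 8, 9, 12, 13, 16, 18}; the non-residues are the remaining 11 nonzero classes.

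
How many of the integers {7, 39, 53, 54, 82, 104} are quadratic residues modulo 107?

2

(7/107) = -1 → non-residue.
(39/107) = +1 → QR.
(53/107) = +1 → QR.
(54/107) = -1 → non-residue.
(82/107) = -1 → non-residue.
(104/107) = -1 → non-residue.
Total quadratic residues among the 6: 2.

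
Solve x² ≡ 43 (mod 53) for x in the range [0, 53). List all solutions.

53 ≡ 1 (mod 4), so we find a root by search.
Trying successive values, 19² = 361 ≡ 43 (mod 53). The other root is 53 − 19 = 34.

19, 34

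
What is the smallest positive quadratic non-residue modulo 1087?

(2/1087) = +1, so 2 is a residue.
(3/1087) = −1, so 3 is the smallest positive non-residue mod 1087.

3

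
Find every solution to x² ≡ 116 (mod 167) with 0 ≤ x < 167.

Since 167 ≡ 3 (mod 4), a square root of 116 is 116^((167+1)/4) = 116^42 mod 167.
Repeated squaring: 116^2≡96, 116^4≡31, 116^8≡126, 116^16≡11, 116^32≡121 (mod 167).
116^42 = 116^(32+8+2) ≡ 28 (mod 167).
Check: 28² = 784 ≡ 116 (mod 167). The two roots are 28 and 139.

28, 139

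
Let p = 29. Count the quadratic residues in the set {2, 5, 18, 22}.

(2/29) = -1 → non-residue.
(5/29) = +1 → QR.
(18/29) = -1 → non-residue.
(22/29) = +1 → QR.
Total quadratic residues among the 4: 2.

2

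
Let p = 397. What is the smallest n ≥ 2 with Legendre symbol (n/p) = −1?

2

(2/397) = −1, so 2 is the smallest positive non-residue mod 397.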